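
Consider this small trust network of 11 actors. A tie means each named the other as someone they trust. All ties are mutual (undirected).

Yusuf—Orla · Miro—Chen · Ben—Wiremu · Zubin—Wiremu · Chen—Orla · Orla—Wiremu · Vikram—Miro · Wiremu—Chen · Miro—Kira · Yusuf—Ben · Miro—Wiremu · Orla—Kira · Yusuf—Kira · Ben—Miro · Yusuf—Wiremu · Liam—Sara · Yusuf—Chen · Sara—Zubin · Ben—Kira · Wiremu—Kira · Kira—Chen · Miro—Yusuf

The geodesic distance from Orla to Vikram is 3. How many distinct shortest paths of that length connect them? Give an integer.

The shortest distance is 3. The length-3 paths are: Orla–Kira–Miro–Vikram; Orla–Yusuf–Miro–Vikram; Orla–Chen–Miro–Vikram; Orla–Wiremu–Miro–Vikram.
That gives 4 distinct shortest paths.

4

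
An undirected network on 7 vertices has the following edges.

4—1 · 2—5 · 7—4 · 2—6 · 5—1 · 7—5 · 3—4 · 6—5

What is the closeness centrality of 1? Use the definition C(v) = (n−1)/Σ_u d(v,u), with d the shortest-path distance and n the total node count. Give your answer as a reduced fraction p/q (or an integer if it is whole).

Distances from 1: 2:2, 3:2, 4:1, 5:1, 6:2, 7:2. Sum = 10.
n = 7, so closeness = 6/10 = 3/5.

3/5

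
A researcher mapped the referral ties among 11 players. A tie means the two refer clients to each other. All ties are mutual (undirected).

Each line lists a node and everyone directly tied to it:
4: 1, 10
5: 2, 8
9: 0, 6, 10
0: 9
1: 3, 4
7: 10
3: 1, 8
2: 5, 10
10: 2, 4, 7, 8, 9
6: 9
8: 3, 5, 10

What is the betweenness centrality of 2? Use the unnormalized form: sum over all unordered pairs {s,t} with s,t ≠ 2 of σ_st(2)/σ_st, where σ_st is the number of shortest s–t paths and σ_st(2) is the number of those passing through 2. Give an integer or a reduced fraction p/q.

3

Pairs whose geodesics pass through 2 — 4–5: 1/2; 5–10: 1/2; 5–9: 1/2; 5–6: 1/2; 5–0: 1/2; 5–7: 1/2.
All other pairs contribute 0.
Summing the contributions gives betweenness(2) = 3.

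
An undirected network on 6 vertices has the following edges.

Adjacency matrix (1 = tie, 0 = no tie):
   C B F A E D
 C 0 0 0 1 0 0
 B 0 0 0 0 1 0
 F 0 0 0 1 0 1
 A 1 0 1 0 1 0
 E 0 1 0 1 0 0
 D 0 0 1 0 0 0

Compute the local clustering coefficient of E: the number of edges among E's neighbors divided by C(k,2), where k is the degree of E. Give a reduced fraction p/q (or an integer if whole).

0

E's neighbors: A and B (k = 2).
Possible neighbor pairs: C(2,2) = 1. Edges among them: none → e = 0.
Clustering(E) = 0/1.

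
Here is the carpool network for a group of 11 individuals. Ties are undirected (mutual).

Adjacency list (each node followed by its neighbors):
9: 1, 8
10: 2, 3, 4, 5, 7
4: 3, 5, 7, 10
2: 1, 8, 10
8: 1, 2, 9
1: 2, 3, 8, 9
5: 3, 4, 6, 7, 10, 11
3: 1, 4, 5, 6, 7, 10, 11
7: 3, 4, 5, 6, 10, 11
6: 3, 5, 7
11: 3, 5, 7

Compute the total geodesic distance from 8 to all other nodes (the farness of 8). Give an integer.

22

Distances from 8: 1:1, 2:1, 3:2, 4:3, 5:3, 6:3, 7:3, 9:1, 10:2, 11:3.
Sum = 1 + 1 + 2 + 3 + 3 + 3 + 3 + 1 + 2 + 3 = 22.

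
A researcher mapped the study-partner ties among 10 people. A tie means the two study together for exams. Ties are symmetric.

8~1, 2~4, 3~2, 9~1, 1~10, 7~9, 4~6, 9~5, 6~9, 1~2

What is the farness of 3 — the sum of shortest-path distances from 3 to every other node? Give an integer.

25

Distances from 3: 1:2, 2:1, 4:2, 5:4, 6:3, 7:4, 8:3, 9:3, 10:3.
Sum = 2 + 1 + 2 + 4 + 3 + 4 + 3 + 3 + 3 = 25.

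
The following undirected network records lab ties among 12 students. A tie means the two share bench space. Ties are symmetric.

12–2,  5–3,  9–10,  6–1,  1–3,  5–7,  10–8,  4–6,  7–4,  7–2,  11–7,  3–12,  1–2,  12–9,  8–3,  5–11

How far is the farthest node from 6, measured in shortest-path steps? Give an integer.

Distances from 6: 1:1, 2:2, 3:2, 4:1, 5:3, 7:2, 8:3, 9:4, 10:4, 11:3, 12:3.
The largest is 4 (to 9 and 10), so the eccentricity of 6 is 4.

4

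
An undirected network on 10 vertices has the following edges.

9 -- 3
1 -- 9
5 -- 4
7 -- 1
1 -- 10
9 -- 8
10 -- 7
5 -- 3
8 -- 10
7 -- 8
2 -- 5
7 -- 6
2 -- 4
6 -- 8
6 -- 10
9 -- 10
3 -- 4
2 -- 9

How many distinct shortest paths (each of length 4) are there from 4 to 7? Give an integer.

6

The shortest distance is 4. The length-4 paths are: 4–2–9–1–7; 4–3–9–1–7; 4–2–9–10–7; 4–3–9–10–7; 4–2–9–8–7; 4–3–9–8–7.
That gives 6 distinct shortest paths.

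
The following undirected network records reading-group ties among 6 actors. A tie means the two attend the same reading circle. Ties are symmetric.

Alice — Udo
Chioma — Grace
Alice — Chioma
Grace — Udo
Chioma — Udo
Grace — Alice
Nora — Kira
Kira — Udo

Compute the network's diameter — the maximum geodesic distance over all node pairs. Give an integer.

3

Eccentricity of each node (its greatest distance to any other): Alice:3, Chioma:3, Grace:3, Kira:2, Nora:3, Udo:2.
The maximum eccentricity is 3, realized for instance by the pair Chioma–Nora via Chioma – Udo – Kira – Nora. So the diameter is 3.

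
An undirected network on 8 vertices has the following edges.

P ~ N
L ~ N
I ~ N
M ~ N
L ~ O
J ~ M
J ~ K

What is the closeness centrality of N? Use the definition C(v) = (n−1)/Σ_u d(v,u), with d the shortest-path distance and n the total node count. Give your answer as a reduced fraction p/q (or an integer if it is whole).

Distances from N: I:1, J:2, K:3, L:1, M:1, O:2, P:1. Sum = 11.
n = 8, so closeness = 7/11.

7/11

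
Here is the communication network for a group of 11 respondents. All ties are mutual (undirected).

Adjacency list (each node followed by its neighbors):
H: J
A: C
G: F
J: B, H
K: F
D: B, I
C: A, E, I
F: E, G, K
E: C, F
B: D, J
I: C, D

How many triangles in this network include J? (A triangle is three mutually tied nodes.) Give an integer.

0

J's neighbors are B and H, but none of them are tied to each other, so no triangle contains J.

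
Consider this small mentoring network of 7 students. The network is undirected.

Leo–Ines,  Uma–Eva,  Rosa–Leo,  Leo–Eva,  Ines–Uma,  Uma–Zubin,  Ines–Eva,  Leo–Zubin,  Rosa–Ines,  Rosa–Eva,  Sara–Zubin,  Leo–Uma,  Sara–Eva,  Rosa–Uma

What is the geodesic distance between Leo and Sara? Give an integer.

2

One shortest route is Leo – Zubin – Sara, which uses 2 edges, and Leo and Sara are not directly tied, so nothing shorter exists. So d(Leo,Sara) = 2.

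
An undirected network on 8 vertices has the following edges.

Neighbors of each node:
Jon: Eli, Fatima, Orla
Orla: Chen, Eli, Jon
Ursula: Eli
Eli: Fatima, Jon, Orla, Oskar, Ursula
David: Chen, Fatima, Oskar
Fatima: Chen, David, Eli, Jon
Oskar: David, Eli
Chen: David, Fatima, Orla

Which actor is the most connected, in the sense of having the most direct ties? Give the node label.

Eli

Degrees — Chen:3, David:3, Eli:5, Fatima:4, Jon:3, Orla:3, Oskar:2, Ursula:1.
The maximum is 5, attained only by Eli.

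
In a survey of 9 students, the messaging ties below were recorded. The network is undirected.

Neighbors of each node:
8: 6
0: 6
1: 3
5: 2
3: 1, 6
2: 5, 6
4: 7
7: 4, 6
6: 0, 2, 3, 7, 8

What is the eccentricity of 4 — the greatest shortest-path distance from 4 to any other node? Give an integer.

Distances from 4: 0:3, 1:4, 2:3, 3:3, 5:4, 6:2, 7:1, 8:3.
The largest is 4 (to 1 and 5), so the eccentricity of 4 is 4.

4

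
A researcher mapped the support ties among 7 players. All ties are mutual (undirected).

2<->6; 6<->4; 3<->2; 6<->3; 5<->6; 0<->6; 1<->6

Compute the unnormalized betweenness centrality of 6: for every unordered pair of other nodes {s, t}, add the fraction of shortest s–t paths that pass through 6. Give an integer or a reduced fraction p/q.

Pairs whose geodesics pass through 6 — 1–4: 1; 1–3: 1; 1–5: 1; 1–2: 1; 1–0: 1; 4–3: 1; 4–5: 1; 4–2: 1; 4–0: 1; 3–5: 1; 3–0: 1; 5–2: 1; 5–0: 1; 2–0: 1.
All other pairs contribute 0.
Summing the contributions gives betweenness(6) = 14.

14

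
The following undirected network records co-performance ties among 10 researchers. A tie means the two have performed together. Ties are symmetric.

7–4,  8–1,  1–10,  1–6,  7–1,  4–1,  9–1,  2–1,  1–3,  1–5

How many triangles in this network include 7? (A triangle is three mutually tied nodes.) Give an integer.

7's neighbors: 1 and 4.
Neighbor pairs that are themselves tied: 7–1–4. Each forms one triangle with 7, for 1 in total.

1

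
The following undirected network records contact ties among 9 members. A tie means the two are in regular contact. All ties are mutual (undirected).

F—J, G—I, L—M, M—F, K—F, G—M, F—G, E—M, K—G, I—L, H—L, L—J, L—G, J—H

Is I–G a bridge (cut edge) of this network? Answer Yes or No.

Even without that edge, I still reaches G via I – L – G, so the network stays connected. Not a bridge.

No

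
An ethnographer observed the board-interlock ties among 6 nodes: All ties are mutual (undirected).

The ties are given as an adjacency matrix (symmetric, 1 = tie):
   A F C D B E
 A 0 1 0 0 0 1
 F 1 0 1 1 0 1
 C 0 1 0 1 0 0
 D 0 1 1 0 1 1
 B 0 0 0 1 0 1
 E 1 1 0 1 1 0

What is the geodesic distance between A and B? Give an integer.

One shortest route is A – E – B, which uses 2 edges, and A and B are not directly tied, so nothing shorter exists. So d(A,B) = 2.

2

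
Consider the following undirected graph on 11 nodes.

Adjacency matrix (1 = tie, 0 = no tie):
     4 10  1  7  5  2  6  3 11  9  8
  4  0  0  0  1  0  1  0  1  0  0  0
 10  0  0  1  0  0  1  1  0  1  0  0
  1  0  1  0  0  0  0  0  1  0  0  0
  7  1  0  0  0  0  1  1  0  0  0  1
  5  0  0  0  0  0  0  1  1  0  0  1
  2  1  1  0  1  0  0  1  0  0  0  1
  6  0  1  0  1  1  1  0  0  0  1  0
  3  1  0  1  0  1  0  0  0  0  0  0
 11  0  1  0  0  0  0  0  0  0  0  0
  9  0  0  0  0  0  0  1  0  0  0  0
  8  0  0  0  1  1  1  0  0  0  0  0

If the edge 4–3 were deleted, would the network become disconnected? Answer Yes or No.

Even without that edge, 4 still reaches 3 via 4 – 2 – 10 – 1 – 3, so the network stays connected. Not a bridge.

No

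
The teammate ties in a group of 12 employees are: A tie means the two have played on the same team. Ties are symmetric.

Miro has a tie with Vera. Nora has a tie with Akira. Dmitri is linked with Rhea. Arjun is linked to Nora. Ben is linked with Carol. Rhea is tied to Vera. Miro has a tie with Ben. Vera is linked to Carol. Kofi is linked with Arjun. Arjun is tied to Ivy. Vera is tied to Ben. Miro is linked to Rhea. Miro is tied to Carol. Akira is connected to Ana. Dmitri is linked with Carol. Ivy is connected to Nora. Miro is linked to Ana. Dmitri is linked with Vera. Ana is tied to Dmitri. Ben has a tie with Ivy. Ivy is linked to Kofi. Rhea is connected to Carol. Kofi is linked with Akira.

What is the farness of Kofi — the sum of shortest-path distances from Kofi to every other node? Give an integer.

Distances from Kofi: Akira:1, Ana:2, Arjun:1, Ben:2, Carol:3, Dmitri:3, Ivy:1, Miro:3, Nora:2, Rhea:4, Vera:3.
Sum = 1 + 2 + 1 + 2 + 3 + 3 + 1 + 3 + 2 + 4 + 3 = 25.

25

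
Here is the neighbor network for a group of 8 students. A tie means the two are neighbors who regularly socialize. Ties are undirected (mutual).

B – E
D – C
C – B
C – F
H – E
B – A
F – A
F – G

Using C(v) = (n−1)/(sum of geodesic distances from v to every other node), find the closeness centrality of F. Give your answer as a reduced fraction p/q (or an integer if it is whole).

Distances from F: A:1, B:2, C:1, D:2, E:3, G:1, H:4. Sum = 14.
n = 8, so closeness = 7/14 = 1/2.

1/2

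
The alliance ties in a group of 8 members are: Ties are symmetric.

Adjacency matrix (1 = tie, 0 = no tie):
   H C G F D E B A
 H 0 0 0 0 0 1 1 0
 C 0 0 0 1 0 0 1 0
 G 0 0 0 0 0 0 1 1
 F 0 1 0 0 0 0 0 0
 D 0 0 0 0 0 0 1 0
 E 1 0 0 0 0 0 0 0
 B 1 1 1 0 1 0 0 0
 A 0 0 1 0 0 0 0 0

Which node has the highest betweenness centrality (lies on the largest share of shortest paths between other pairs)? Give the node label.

Unnormalized betweenness of each node: A:0, B:18, C:6, D:0, E:0, F:0, G:6, H:6.
B has the largest value, 18, making it the main broker — the node through which the most shortest paths run.

B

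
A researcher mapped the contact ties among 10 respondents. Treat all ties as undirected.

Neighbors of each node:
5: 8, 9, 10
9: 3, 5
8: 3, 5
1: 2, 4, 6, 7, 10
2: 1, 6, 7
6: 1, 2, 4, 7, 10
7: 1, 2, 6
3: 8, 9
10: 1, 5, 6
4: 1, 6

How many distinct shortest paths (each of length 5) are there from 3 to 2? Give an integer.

The shortest distance is 5. The length-5 paths are: 3–9–5–10–1–2; 3–8–5–10–1–2; 3–9–5–10–6–2; 3–8–5–10–6–2.
That gives 4 distinct shortest paths.

4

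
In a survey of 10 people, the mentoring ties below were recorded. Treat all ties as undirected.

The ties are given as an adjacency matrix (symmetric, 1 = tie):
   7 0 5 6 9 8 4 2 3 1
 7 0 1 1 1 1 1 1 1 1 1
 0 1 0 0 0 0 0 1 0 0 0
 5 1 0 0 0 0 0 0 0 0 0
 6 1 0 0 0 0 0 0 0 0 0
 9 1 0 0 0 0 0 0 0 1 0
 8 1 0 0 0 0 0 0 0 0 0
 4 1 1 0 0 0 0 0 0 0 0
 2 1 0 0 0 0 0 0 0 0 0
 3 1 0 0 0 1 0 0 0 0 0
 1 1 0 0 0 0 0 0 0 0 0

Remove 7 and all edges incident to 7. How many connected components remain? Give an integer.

Without 7, the remaining ties split the others into: {0, 4}; {5}; {6}; {3, 9}; {8}; {2}; {1}.
That's 7 separate components.

7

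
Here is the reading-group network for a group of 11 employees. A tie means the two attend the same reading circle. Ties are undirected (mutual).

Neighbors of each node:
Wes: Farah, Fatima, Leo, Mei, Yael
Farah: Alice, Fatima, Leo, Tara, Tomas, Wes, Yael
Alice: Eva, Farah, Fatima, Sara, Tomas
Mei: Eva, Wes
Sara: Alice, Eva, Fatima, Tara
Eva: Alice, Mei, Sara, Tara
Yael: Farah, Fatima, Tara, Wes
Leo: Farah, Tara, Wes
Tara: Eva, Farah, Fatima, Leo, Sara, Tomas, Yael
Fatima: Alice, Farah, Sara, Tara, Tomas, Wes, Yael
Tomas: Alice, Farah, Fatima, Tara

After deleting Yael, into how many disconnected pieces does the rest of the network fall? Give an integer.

Yael's neighbors (Farah, Fatima, Tara, and Wes) remain reachable from one another through other ties, so the rest of the network stays in one piece.

1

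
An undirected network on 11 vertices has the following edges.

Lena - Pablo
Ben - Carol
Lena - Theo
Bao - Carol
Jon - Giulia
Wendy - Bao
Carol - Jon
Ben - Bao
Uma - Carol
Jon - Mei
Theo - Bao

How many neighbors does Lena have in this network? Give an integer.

2

Lena is directly tied to Pablo and Theo. That is 2 neighbors, so the degree of Lena is 2.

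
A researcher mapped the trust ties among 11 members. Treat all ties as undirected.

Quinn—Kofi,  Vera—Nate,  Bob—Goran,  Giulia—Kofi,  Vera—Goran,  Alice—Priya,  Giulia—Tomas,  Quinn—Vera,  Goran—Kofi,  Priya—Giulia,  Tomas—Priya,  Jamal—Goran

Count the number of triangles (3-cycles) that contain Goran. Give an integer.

Goran's neighbors are Bob, Jamal, Kofi, and Vera, but none of them are tied to each other, so no triangle contains Goran.

0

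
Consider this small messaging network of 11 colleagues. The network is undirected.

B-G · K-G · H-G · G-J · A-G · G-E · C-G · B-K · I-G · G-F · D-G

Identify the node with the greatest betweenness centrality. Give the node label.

G

Unnormalized betweenness of each node: A:0, B:0, C:0, D:0, E:0, F:0, G:44, H:0, I:0, J:0, K:0.
G has the largest value, 44, making it the main broker — the node through which the most shortest paths run.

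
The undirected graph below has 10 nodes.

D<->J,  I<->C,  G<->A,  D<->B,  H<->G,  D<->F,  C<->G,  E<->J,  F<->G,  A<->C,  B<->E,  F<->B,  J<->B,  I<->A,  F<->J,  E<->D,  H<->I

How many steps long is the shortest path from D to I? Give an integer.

4

One shortest route is D – F – G – C – I, which uses 4 edges, and at distance 3 from D we only reach {A, C, H}, which does not include I. So d(D,I) = 4.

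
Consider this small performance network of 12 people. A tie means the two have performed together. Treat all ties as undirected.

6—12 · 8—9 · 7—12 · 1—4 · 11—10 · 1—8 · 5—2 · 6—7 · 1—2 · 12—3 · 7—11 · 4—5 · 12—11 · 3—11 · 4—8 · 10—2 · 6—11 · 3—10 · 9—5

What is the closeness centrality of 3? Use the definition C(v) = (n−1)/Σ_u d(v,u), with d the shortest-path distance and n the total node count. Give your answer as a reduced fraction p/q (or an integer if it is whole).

Distances from 3: 1:3, 2:2, 4:4, 5:3, 6:2, 7:2, 8:4, 9:4, 10:1, 11:1, 12:1. Sum = 27.
n = 12, so closeness = 11/27.

11/27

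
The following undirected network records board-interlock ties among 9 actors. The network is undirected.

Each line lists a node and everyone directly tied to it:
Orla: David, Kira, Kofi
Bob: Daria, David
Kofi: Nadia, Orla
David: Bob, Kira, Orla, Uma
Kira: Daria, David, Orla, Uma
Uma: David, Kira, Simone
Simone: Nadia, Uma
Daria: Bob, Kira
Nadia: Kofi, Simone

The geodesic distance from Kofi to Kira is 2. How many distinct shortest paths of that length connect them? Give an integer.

1

The shortest distance is 2, and the only length-2 path is Kofi–Orla–Kira. So there is exactly 1 shortest path.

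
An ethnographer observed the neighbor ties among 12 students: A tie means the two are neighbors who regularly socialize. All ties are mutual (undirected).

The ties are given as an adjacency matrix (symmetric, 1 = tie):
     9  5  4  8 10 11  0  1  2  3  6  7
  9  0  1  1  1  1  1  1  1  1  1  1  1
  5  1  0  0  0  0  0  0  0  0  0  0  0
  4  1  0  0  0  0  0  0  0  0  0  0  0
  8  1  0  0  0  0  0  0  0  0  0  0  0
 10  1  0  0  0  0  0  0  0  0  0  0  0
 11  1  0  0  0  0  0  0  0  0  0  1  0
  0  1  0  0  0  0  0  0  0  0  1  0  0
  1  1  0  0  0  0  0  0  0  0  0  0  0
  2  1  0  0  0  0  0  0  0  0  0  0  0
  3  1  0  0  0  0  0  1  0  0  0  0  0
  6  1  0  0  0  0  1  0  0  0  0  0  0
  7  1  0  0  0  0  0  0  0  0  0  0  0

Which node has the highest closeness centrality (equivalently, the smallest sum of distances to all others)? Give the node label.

Farness (sum of distances to all others) for each node — 0:20, 1:21, 2:21, 3:20, 4:21, 5:21, 6:20, 7:21, 8:21, 9:11, 10:21, 11:20.
The smallest farness is 11, for 9, so 9 has the highest closeness.

9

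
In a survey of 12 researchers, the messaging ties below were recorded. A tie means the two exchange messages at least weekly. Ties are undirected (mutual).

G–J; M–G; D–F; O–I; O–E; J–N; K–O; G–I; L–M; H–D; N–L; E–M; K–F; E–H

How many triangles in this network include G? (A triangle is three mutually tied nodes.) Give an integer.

0

G's neighbors are I, J, and M, but none of them are tied to each other, so no triangle contains G.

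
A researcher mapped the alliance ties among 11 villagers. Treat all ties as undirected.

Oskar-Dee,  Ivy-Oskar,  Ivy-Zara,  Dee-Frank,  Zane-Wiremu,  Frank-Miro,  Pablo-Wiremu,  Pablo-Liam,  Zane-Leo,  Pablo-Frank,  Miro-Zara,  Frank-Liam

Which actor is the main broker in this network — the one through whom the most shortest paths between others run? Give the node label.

Frank

Unnormalized betweenness of each node: Dee:19/2, Frank:27, Ivy:2, Leo:0, Liam:0, Miro:19/2, Oskar:9/2, Pablo:21, Wiremu:16, Zane:9, Zara:9/2.
Frank has the largest value, 27, making it the main broker — the node through which the most shortest paths run.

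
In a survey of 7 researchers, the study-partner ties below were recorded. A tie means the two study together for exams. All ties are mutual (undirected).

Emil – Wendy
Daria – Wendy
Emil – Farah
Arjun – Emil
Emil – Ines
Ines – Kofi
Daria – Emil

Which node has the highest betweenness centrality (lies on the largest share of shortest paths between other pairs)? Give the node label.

Emil

Unnormalized betweenness of each node: Arjun:0, Daria:0, Emil:13, Farah:0, Ines:5, Kofi:0, Wendy:0.
Emil has the largest value, 13, making it the main broker — the node through which the most shortest paths run.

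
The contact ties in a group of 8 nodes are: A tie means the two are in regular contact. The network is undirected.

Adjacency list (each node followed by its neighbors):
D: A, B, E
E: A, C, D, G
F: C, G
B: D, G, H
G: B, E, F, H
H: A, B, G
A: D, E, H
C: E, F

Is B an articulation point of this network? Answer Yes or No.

Even without B, every remaining node can still reach every other (the residual graph is connected), so B is not a cut vertex.

No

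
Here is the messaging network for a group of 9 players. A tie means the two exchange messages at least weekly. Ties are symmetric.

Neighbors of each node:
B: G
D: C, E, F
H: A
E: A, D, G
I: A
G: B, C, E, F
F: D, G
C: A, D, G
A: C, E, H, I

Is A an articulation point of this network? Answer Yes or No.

Removing A leaves {I} with no path to {B, C, D, E, F, and G}, so the network splits into 3 components. A is a cut vertex.

Yes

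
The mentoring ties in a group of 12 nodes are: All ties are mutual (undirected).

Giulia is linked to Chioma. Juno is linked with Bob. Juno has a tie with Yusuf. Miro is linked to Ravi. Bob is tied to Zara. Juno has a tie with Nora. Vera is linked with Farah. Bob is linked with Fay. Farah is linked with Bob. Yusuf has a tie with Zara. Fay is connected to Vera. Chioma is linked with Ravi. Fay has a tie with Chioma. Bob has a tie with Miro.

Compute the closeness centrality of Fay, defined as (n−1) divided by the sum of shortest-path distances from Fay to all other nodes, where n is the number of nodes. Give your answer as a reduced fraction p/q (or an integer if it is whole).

11/21

Distances from Fay: Bob:1, Chioma:1, Farah:2, Giulia:2, Juno:2, Miro:2, Nora:3, Ravi:2, Vera:1, Yusuf:3, Zara:2. Sum = 21.
n = 12, so closeness = 11/21.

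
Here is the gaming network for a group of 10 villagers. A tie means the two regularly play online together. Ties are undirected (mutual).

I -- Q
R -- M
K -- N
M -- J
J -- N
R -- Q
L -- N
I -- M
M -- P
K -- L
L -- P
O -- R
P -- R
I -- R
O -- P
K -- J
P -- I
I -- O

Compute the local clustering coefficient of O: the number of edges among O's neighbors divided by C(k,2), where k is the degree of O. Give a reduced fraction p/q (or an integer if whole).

O's neighbors: I, P, and R (k = 3).
Possible neighbor pairs: C(3,2) = 3. Edges among them: I–P, I–R, P–R → e = 3.
Clustering(O) = 3/3 = 1.

1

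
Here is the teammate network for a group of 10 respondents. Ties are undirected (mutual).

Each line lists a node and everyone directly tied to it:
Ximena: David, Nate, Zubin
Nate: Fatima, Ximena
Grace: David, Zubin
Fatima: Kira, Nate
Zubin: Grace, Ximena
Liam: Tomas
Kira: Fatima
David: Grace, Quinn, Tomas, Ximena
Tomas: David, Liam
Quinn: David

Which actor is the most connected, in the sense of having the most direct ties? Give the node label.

David

Degrees — David:4, Fatima:2, Grace:2, Kira:1, Liam:1, Nate:2, Quinn:1, Tomas:2, Ximena:3, Zubin:2.
The maximum is 4, attained only by David.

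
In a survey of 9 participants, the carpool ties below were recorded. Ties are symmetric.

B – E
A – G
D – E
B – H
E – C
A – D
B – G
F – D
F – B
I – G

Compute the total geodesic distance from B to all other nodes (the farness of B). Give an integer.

Distances from B: A:2, C:2, D:2, E:1, F:1, G:1, H:1, I:2.
Sum = 2 + 2 + 2 + 1 + 1 + 1 + 1 + 2 = 12.

12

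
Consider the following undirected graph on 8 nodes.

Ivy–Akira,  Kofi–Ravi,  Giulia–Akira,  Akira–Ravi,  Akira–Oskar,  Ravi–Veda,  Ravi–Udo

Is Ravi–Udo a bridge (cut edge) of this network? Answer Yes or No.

Yes

Without the Ravi–Udo edge there is no alternate route between Ravi and Udo, so the network disconnects. It is a bridge.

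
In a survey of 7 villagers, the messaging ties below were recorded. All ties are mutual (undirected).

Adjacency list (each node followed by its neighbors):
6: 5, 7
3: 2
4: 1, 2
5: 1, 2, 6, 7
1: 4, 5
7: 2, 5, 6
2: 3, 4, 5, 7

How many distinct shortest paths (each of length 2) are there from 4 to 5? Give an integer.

2

The shortest distance is 2. The length-2 paths are: 4–2–5; 4–1–5.
That gives 2 distinct shortest paths.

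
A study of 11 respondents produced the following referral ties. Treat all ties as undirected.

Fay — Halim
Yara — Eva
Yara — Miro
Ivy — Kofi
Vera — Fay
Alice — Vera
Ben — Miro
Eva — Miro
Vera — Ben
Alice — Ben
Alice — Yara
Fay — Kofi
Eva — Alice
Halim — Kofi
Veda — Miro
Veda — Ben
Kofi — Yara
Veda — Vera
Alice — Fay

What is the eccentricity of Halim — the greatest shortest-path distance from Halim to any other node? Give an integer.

Distances from Halim: Alice:2, Ben:3, Eva:3, Fay:1, Ivy:2, Kofi:1, Miro:3, Veda:3, Vera:2, Yara:2.
The largest is 3 (to Eva, Miro, Veda, and Ben), so the eccentricity of Halim is 3.

3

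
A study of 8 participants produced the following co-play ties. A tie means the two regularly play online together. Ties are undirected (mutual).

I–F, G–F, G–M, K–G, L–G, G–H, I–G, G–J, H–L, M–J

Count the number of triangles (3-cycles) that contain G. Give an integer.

G's neighbors: F, H, I, J, K, L, and M.
Neighbor pairs that are themselves tied: G–F–I; G–H–L; G–J–M. Each forms one triangle with G, for 3 in total.

3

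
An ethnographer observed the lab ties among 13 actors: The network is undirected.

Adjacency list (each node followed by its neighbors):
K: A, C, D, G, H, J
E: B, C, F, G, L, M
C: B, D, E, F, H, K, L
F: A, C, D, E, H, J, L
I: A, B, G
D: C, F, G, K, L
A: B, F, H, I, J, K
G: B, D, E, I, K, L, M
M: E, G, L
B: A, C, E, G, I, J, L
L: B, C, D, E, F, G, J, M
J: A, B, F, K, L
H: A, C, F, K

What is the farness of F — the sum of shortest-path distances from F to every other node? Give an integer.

17

Distances from F: A:1, B:2, C:1, D:1, E:1, G:2, H:1, I:2, J:1, K:2, L:1, M:2.
Sum = 1 + 2 + 1 + 1 + 1 + 2 + 1 + 2 + 1 + 2 + 1 + 2 = 17.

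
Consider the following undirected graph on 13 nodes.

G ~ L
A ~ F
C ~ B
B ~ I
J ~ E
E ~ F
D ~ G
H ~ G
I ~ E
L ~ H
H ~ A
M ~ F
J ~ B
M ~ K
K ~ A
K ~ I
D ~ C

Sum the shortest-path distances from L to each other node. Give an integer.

Distances from L: A:2, B:4, C:3, D:2, E:4, F:3, G:1, H:1, I:4, J:5, K:3, M:4.
Sum = 2 + 4 + 3 + 2 + 4 + 3 + 1 + 1 + 4 + 5 + 3 + 4 = 36.

36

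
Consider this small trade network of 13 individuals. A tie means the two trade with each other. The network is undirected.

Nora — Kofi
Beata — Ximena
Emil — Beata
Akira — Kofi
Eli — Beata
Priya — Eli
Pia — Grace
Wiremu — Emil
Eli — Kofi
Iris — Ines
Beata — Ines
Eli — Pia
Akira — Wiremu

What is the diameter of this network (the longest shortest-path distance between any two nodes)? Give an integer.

5

Eccentricity of each node (its greatest distance to any other): Akira:5, Beata:3, Eli:3, Emil:4, Grace:5, Ines:4, Iris:5, Kofi:4, Nora:5, Pia:4, Priya:4, Wiremu:5, Ximena:4.
The maximum eccentricity is 5, realized for instance by the pair Akira–Iris via Akira – Kofi – Eli – Beata – Ines – Iris. So the diameter is 5.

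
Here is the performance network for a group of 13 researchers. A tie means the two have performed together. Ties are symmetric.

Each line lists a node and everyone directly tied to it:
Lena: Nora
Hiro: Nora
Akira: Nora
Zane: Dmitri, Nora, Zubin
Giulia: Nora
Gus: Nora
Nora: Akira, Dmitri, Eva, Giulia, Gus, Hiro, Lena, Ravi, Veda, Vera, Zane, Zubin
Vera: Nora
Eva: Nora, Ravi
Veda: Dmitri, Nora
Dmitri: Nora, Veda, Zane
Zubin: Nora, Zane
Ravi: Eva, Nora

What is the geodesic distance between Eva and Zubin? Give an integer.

2

One shortest route is Eva – Nora – Zubin, which uses 2 edges, and Eva and Zubin are not directly tied, so nothing shorter exists. So d(Eva,Zubin) = 2.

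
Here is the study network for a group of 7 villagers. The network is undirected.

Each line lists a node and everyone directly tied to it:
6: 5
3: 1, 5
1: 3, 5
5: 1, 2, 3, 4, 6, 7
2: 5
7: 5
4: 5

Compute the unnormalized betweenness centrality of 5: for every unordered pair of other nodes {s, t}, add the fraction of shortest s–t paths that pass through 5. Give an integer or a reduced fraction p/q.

14

Pairs whose geodesics pass through 5 — 4–1: 1; 4–6: 1; 4–7: 1; 4–3: 1; 4–2: 1; 1–6: 1; 1–7: 1; 1–2: 1; 6–7: 1; 6–3: 1; 6–2: 1; 7–3: 1; 7–2: 1; 3–2: 1.
All other pairs contribute 0.
Summing the contributions gives betweenness(5) = 14.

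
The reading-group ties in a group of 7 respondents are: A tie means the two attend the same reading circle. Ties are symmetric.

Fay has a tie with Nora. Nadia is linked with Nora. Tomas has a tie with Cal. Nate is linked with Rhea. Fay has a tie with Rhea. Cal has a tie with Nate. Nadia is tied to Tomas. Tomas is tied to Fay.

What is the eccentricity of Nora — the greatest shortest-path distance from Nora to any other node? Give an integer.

3

Distances from Nora: Cal:3, Fay:1, Nadia:1, Nate:3, Rhea:2, Tomas:2.
The largest is 3 (to Cal and Nate), so the eccentricity of Nora is 3.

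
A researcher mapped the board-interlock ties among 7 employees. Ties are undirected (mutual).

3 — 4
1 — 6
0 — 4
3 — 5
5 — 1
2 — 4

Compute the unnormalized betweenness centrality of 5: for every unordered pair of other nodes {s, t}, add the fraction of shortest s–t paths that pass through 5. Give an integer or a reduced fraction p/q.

8

Pairs whose geodesics pass through 5 — 0–6: 1; 0–1: 1; 2–6: 1; 2–1: 1; 3–6: 1; 3–1: 1; 4–6: 1; 4–1: 1.
All other pairs contribute 0.
Summing the contributions gives betweenness(5) = 8.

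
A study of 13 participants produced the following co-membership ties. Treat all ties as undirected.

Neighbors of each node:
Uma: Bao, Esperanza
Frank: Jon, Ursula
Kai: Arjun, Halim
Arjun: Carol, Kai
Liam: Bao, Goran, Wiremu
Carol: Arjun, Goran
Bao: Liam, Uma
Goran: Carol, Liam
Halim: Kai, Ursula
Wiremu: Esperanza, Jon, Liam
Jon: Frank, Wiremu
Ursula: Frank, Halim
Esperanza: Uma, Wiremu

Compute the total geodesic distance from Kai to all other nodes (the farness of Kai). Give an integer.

42

Distances from Kai: Arjun:1, Bao:5, Carol:2, Esperanza:6, Frank:3, Goran:3, Halim:1, Jon:4, Liam:4, Uma:6, Ursula:2, Wiremu:5.
Sum = 1 + 5 + 2 + 6 + 3 + 3 + 1 + 4 + 4 + 6 + 2 + 5 = 42.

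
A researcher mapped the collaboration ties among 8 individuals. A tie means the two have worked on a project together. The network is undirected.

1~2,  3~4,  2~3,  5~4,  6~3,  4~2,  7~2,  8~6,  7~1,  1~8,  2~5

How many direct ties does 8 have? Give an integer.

8 is directly tied to 1 and 6. That is 2 neighbors, so the degree of 8 is 2.

2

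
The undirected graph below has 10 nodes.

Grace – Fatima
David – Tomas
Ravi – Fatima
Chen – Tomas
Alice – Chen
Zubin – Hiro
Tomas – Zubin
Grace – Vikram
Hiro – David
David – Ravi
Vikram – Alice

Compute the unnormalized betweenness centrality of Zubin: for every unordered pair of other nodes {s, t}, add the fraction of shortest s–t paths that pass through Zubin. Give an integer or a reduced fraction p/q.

Pairs whose geodesics pass through Zubin — Chen–Hiro: 1/2; Alice–Hiro: 1/2; Vikram–Hiro: 1/3; Hiro–Tomas: 1/2.
All other pairs contribute 0.
Summing the contributions gives betweenness(Zubin) = 11/6.

11/6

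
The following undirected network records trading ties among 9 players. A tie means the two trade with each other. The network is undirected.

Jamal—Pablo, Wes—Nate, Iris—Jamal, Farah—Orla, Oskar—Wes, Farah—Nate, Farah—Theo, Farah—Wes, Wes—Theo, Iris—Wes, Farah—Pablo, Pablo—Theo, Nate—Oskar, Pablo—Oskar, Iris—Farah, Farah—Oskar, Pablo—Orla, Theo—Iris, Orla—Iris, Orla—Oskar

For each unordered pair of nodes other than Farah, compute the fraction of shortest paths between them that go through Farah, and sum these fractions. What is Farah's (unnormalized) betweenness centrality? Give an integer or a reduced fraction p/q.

Pairs whose geodesics pass through Farah — Theo–Oskar: 1/3; Theo–Nate: 1/2; Theo–Orla: 1/3; Oskar–Iris: 1/3; Pablo–Iris: 1/4; Pablo–Nate: 1/2; Pablo–Wes: 1/3; Iris–Nate: 1/2; Nate–Orla: 1/2; Nate–Jamal: 2/4; Orla–Wes: 1/3.
All other pairs contribute 0.
Summing the contributions gives betweenness(Farah) = 53/12.

53/12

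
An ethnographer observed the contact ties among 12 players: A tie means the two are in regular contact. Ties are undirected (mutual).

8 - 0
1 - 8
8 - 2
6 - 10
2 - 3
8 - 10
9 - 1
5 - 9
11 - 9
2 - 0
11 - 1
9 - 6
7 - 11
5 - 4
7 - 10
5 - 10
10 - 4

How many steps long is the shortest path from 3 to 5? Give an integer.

One shortest route is 3 – 2 – 8 – 10 – 5, which uses 4 edges, and at distance 3 from 3 we only reach {1, 10}, which does not include 5. So d(3,5) = 4.

4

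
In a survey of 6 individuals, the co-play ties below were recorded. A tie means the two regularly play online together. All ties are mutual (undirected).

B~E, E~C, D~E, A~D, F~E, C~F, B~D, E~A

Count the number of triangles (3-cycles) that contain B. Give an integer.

B's neighbors: D and E.
Neighbor pairs that are themselves tied: B–D–E. Each forms one triangle with B, for 1 in total.

1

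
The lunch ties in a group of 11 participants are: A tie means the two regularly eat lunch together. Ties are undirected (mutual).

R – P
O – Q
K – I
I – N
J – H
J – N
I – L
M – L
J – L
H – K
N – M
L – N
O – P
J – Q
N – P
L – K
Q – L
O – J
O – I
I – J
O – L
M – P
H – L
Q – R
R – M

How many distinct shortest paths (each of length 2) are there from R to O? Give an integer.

2

The shortest distance is 2. The length-2 paths are: R–P–O; R–Q–O.
That gives 2 distinct shortest paths.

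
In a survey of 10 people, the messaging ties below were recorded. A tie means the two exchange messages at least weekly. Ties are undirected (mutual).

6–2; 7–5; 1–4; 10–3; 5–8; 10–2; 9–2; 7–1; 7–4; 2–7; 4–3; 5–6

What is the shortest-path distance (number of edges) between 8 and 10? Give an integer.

One shortest route is 8 – 5 – 6 – 2 – 10, which uses 4 edges, and at distance 3 from 8 we only reach {1, 2, 4}, which does not include 10. So d(8,10) = 4.

4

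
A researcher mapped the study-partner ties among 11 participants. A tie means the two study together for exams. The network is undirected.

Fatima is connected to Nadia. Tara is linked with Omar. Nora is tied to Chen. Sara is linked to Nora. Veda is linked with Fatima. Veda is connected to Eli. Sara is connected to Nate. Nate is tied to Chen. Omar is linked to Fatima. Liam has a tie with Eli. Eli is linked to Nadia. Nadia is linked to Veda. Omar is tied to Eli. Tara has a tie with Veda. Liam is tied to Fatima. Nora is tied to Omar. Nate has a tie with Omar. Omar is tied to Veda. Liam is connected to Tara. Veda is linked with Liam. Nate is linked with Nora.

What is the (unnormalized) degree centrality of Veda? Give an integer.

Veda is directly tied to Eli, Fatima, Liam, Nadia, Omar, and Tara. That is 6 neighbors, so the degree of Veda is 6.

6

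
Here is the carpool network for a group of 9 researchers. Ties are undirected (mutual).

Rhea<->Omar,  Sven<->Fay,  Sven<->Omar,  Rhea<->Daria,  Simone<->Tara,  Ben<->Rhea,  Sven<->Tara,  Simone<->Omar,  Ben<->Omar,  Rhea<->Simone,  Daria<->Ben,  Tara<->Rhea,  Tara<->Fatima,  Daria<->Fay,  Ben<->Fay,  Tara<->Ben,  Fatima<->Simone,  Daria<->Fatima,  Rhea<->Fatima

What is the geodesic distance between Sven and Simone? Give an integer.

2

One shortest route is Sven – Tara – Simone, which uses 2 edges, and Sven and Simone are not directly tied, so nothing shorter exists. So d(Sven,Simone) = 2.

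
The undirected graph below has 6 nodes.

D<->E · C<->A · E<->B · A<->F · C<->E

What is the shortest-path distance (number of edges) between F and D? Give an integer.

4

One shortest route is F – A – C – E – D, which uses 4 edges, and at distance 3 from F we only reach {E}, which does not include D. So d(F,D) = 4.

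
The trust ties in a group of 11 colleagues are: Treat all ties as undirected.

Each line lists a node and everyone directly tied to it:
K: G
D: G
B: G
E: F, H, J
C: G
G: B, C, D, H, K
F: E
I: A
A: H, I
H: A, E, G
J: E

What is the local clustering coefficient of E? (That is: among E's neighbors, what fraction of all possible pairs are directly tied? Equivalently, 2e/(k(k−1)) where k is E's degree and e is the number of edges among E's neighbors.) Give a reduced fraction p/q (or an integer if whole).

E's neighbors: F, H, and J (k = 3).
Possible neighbor pairs: C(3,2) = 3. Edges among them: none → e = 0.
Clustering(E) = 0/3 = 0.

0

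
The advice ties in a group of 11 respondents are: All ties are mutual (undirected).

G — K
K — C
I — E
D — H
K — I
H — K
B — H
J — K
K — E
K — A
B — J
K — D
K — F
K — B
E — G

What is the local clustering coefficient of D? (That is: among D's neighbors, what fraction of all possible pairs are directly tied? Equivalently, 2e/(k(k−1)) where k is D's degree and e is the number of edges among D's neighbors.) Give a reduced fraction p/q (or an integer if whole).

D's neighbors: H and K (k = 2).
Possible neighbor pairs: C(2,2) = 1. Edges among them: H–K → e = 1.
Clustering(D) = 1/1.

1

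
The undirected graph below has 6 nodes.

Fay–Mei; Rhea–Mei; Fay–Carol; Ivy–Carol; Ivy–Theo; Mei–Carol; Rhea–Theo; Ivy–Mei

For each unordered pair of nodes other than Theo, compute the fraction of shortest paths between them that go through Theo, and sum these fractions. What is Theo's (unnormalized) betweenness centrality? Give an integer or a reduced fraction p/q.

Pairs whose geodesics pass through Theo — Ivy–Rhea: 1/2.
All other pairs contribute 0.
Summing the contributions gives betweenness(Theo) = 1/2.

1/2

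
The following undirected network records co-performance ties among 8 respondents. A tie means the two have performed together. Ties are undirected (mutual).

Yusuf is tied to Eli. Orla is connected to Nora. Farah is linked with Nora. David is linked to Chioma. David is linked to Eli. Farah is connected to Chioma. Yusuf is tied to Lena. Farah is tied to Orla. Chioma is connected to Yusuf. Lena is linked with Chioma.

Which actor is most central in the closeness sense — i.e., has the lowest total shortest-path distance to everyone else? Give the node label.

Chioma

Farness (sum of distances to all others) for each node — Chioma:10, David:14, Eli:17, Farah:12, Lena:14, Nora:17, Orla:17, Yusuf:13.
The smallest farness is 10, for Chioma, so Chioma has the highest closeness.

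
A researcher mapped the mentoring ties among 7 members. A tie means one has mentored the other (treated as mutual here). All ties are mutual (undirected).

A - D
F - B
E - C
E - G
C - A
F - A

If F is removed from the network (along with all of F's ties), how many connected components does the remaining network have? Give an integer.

Without F, the remaining ties split the others into: {B}; {A, C, D, E, G}.
That's 2 separate components.

2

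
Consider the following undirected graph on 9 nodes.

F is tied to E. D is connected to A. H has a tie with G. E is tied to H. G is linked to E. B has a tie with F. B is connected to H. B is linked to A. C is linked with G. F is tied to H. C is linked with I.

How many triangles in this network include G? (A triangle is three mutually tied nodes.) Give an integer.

1

G's neighbors: C, E, and H.
Neighbor pairs that are themselves tied: G–E–H. Each forms one triangle with G, for 1 in total.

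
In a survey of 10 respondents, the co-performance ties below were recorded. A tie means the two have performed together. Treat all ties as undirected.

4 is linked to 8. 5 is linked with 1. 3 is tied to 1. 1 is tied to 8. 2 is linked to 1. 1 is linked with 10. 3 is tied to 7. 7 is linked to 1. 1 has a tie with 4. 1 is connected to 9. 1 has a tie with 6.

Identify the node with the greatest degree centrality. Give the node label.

Degrees — 1:9, 2:1, 3:2, 4:2, 5:1, 6:1, 7:2, 8:2, 9:1, 10:1.
The maximum is 9, attained only by 1.

1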